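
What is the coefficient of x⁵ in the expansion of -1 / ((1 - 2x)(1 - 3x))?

Partial fractions give a closed form: a_n = (2)·2^n + (-3)·3^n.
At n = 5: a_5 = -665.

-665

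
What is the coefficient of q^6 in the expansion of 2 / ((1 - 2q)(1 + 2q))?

The denominator gives the recurrence a_n = 4a_(n−2) for n ≥ 2; the numerator fixes a_0 = 2, a_1 = 0.
Iterating: 2, 0, 8, 0, 32, 0, 128, so a_6 = 128.

128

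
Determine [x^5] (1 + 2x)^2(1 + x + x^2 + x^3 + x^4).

(1 + 2x)^2 has coefficients 1,4,4 for degrees 0…2.
(1 + x + x^2 + x^3 + x^4) has coefficients 1,1,1,1,1,0 for degrees 0…5.
[x^5] = 1·0 + 4·1 + 4·1 = 8.

8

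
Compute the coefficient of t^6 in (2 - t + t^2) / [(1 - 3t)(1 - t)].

The denominator gives the recurrence a_n = 4a_(n−1) − 3a_(n−2) for n ≥ 3; the numerator fixes a_0 = 2, a_1 = 7, a_2 = 23.
Iterating: 2, 7, 23, 71, 215, 647, 1943, so a_6 = 1943.

1943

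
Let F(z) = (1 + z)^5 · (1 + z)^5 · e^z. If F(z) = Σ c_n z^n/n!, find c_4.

8501

The EGF product rule gives c_4 = Σ_{k_1+k_2+k_3=4} C(4; k_1,k_2,k_3) · ∏ g_i(k_i), where (1+z)^5 gives the falling factorial (5)_k; (1+z)^5 gives the falling factorial (5)_k; e^z gives (1)^k.
g_1(k) for k = 0…4: 1, 5, 20, 60, 120.
g_2(k) for k = 0…4: 1, 5, 20, 60, 120.
g_3(k) for k = 0…4: 1, 1, 1, 1, 1.
First combine the last two factors: h(k) = Σ_j C(k,j)·g_2(j)·g_3(k−j) for k = 0…4: 1, 6, 31, 136, 501.
c_4 = Σ_k C(4,k)·g_1(k)·h(4−k) = 1·1·501 + 4·5·136 + 6·20·31 + 4·60·6 + 1·120·1 = 501 + 2720 + 3720 + 1440 + 120 = 8501.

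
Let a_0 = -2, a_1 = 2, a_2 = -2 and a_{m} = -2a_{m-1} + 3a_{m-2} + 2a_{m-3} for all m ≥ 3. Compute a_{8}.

-910

The ordinary generating function has denominator 1 + 2y - 3y^2 - 2y^3.
Iterating the recurrence: a_0,…,a_{8} = -2, 2, -2, 6, -14, 42, -114, 326, -910.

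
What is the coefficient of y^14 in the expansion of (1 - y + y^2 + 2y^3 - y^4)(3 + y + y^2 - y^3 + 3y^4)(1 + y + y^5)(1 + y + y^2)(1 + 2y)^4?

(1 - y + y^2 + 2y^3 - y^4) has coefficients 1,-1,1,2,-1 for degrees 0…4.
(3 + y + y^2 - y^3 + 3y^4) has coefficients 3,1,1,-1,3,0,0,0,0,0,0,0,0,0,0 for degrees 0…14.
Multiplying by (1 + y + y^5) gives running coefficients 3,4,2,0,2,6,1,1,-1,3,0,0,0,0,0 for degrees 0…14.
Multiplying by (1 + y + y^2) gives running coefficients 3,7,9,6,4,8,9,8,1,3,2,3,0,0,0 for degrees 0…14.
Finally multiplying by (1 + 2y)^4, the product of all factors after the first has coefficients 3,31,137,342,540,584,505,496,601,619,450,251,184,184,128 for degrees 0…14.
[y^14] = 1·128 − 1·184 + 1·184 + 2·251 − 1·450 = 180.

180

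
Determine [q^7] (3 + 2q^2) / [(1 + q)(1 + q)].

The denominator gives the recurrence a_n = −2a_(n−1) − a_(n−2) for n ≥ 3; the numerator fixes a_0 = 3, a_1 = -6, a_2 = 11.
Iterating: 3, -6, 11, -16, 21, -26, 31, -36, so a_7 = -36.

-36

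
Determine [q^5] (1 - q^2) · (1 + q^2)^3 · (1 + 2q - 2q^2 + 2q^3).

(1 - q^2) has coefficients 1,0,-1 for degrees 0…2.
(1 + q^2)^3 has coefficients 1,0,3,0,3,0 for degrees 0…5.
Finally multiplying by (1 + 2q - 2q^2 + 2q^3), the product of all factors after the first has coefficients 1,2,1,8,-3,12 for degrees 0…5.
[q^5] = 1·12 − 1·8 = 4.

4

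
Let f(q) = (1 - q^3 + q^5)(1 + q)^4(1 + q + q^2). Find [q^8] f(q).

9

(1 - q^3 + q^5) has coefficients 1,0,0,-1,0,1 for degrees 0…5.
(1 + q)^4 has coefficients 1,4,6,4,1,0,0,0,0 for degrees 0…8.
Finally multiplying by (1 + q + q^2), the product of all factors after the first has coefficients 1,5,11,14,11,5,1,0,0 for degrees 0…8.
[q^8] = 1·0 − 1·5 + 1·14 = 9.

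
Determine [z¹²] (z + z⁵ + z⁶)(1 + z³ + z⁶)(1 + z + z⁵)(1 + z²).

5

(z + z⁵ + z⁶) has coefficients 0,1,0,0,0,1,1 for degrees 0…6.
(1 + z³ + z⁶) has coefficients 1,0,0,1,0,0,1,0,0,0,0,0,0 for degrees 0…12.
Multiplying by (1 + z + z⁵) gives running coefficients 1,1,0,1,1,1,1,1,1,0,0,1,0 for degrees 0…12.
Finally multiplying by (1 + z²), the product of all factors after the first has coefficients 1,1,1,2,1,2,2,2,2,1,1,1,0 for degrees 0…12.
[z¹²] = 1·1 + 1·2 + 1·2 = 5.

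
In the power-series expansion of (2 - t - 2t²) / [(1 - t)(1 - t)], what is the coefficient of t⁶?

The denominator gives the recurrence a_n = 2a_(n−1) − a_(n−2) for n ≥ 3; the numerator fixes a_0 = 2, a_1 = 3, a_2 = 2.
Iterating: 2, 3, 2, 1, 0, -1, -2, so a_6 = -2.

-2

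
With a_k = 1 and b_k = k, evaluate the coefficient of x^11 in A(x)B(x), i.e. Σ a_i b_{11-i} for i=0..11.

66

The convolution is the x^11 coefficient of A(x)B(x).
Σ = 1·11 + 1·10 + 1·9 + 1·8 + 1·7 + 1·6 + 1·5 + 1·4 + 1·3 + 1·2 + 1·1 + 1·0 = 66.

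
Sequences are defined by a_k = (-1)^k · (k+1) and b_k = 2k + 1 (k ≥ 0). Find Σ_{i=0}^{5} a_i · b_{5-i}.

The convolution is the x^5 coefficient of A(x)B(x).
Σ = 1·11 − 2·9 + 3·7 − 4·5 + 5·3 − 6·1 = 3.

3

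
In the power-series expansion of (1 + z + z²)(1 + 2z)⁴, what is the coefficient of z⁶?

16

(1 + z + z²) has coefficients 1,1,1 for degrees 0…2.
(1 + 2z)⁴ has coefficients 1,8,24,32,16,0,0 for degrees 0…6.
[z⁶] = 1·0 + 1·0 + 1·16 = 16.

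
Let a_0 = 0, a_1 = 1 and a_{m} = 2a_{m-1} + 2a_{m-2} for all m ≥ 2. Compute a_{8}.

The ordinary generating function has denominator 1 - 2y - 2y^2.
Iterating the recurrence: a_0,…,a_{8} = 0, 1, 2, 6, 16, 44, 120, 328, 896.

896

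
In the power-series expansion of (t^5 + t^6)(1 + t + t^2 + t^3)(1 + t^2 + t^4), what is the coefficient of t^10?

4

(t^5 + t^6) has coefficients 0,0,0,0,0,1,1 for degrees 0…6.
(1 + t + t^2 + t^3) has coefficients 1,1,1,1,0,0,0,0,0,0,0 for degrees 0…10.
Finally multiplying by (1 + t^2 + t^4), the product of all factors after the first has coefficients 1,1,2,2,2,2,1,1,0,0,0 for degrees 0…10.
[t^10] = 1·2 + 1·2 = 4.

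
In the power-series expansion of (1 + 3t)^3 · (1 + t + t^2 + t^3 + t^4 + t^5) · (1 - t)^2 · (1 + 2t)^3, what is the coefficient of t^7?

(1 + 3t)^3 has coefficients 1,9,27,27 for degrees 0…3.
(1 + t + t^2 + t^3 + t^4 + t^5) has coefficients 1,1,1,1,1,1,0,0 for degrees 0…7.
Multiplying by (1 - t)^2 gives running coefficients 1,-1,0,0,0,0,-1,1 for degrees 0…7.
Finally multiplying by (1 + 2t)^3, the product of all factors after the first has coefficients 1,5,6,-4,-8,0,-1,-5 for degrees 0…7.
[t^7] = 1·(-5) + 9·(-1) + 27·0 + 27·(-8) = -230.

-230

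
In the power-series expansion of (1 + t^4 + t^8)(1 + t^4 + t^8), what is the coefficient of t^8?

(1 + t^4 + t^8) has coefficients 1,0,0,0,1,0,0,0,1 for degrees 0…8.
(1 + t^4 + t^8) has coefficients 1,0,0,0,1,0,0,0,1 for degrees 0…8.
[t^8] = 1·1 + 1·1 + 1·1 = 3.

3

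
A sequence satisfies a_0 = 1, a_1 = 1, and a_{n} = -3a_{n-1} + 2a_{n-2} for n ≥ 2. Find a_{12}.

The ordinary generating function has denominator 1 + 3y - 2y^2.
Iterating the recurrence: a_0,…,a_{12} = 1, 1, -1, 5, -17, 61, -217, 773, -2753, 9805, -34921, 124373, -442961.

-442961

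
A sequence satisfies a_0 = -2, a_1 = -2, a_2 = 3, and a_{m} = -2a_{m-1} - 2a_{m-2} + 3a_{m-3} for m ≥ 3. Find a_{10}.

1092

The ordinary generating function has denominator 1 + 2y + 2y^2 - 3y^3.
Iterating the recurrence: a_0,…,a_{10} = -2, -2, 3, -8, 4, 17, -66, 110, -37, -344, 1092.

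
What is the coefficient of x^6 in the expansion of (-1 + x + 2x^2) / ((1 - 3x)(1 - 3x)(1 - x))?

-4009

The denominator gives the recurrence a_n = 7a_(n−1) − 15a_(n−2) + 9a_(n−3) for n ≥ 3; the numerator fixes a_0 = -1, a_1 = -6, a_2 = -25.
Iterating: -1, -6, -25, -94, -337, -1174, -4009, so a_6 = -4009.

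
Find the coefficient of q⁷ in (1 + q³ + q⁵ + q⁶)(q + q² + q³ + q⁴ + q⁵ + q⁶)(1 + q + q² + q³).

10

(1 + q³ + q⁵ + q⁶) has coefficients 1,0,0,1,0,1,1 for degrees 0…6.
(q + q² + q³ + q⁴ + q⁵ + q⁶) has coefficients 0,1,1,1,1,1,1,0 for degrees 0…7.
Finally multiplying by (1 + q + q² + q³), the product of all factors after the first has coefficients 0,1,2,3,4,4,4,3 for degrees 0…7.
[q⁷] = 1·3 + 1·4 + 1·2 + 1·1 = 10.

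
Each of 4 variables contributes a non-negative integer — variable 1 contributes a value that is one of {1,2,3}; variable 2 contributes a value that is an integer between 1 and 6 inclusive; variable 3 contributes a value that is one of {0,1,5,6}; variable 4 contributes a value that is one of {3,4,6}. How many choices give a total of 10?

18

The generating function for the choices is (t + t² + t³)·(t + t² + t³ + t⁴ + t⁵ + t⁶)·(1 + t + t⁵ + t⁶)·(t³ + t⁴ + t⁶); the count is [t¹⁰].
(t + t² + t³) has coefficients 0,1,1,1 for degrees 0…3.
(t + t² + t³ + t⁴ + t⁵ + t⁶) has coefficients 0,1,1,1,1,1,1,0,0,0,0 for degrees 0…10.
Multiplying by (1 + t + t⁵ + t⁶) gives running coefficients 0,1,2,2,2,2,3,3,2,2,2 for degrees 0…10.
Finally multiplying by (t³ + t⁴ + t⁶), the product of all factors after the first has coefficients 0,0,0,0,1,3,4,5,6,7,8 for degrees 0…10.
[t¹⁰] = 1·7 + 1·6 + 1·5 = 18.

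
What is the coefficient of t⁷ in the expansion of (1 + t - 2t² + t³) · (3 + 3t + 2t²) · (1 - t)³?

(1 + t - 2t² + t³) has coefficients 1,1,-2,1 for degrees 0…3.
(3 + 3t + 2t²) has coefficients 3,3,2,0,0,0,0,0 for degrees 0…7.
Finally multiplying by (1 - t)³, the product of all factors after the first has coefficients 3,-6,2,0,3,-2,0,0 for degrees 0…7.
[t⁷] = 1·0 + 1·0 − 2·(-2) + 1·3 = 7.

7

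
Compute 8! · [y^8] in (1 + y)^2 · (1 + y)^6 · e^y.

1441729

The EGF product rule gives c_8 = Σ_{k_1+k_2+k_3=8} C(8; k_1,k_2,k_3) · ∏ g_i(k_i), where (1+y)^2 gives the falling factorial (2)_k; (1+y)^6 gives the falling factorial (6)_k; e^y gives (1)^k.
g_1(k) for k = 0…8: 1, 2, 2, 0, 0, 0, 0, 0, 0.
g_2(k) for k = 0…8: 1, 6, 30, 120, 360, 720, 720, 0, 0.
g_3(k) for k = 0…8: 1, 1, 1, 1, 1, 1, 1, 1, 1.
First combine the last two factors: h(k) = Σ_j C(k,j)·g_2(j)·g_3(k−j) for k = 0…8: 1, 7, 43, 229, 1045, 4051, 13327, 37633, 93289.
c_8 = Σ_k C(8,k)·g_1(k)·h(8−k) = 1·1·93289 + 8·2·37633 + 28·2·13327 = 93289 + 602128 + 746312 = 1441729.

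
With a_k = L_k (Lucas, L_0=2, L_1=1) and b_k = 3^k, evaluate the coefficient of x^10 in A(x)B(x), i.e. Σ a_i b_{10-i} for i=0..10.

177003

The convolution is the x^10 coefficient of A(x)B(x).
Σ = 2·59049 + 1·19683 + 3·6561 + 4·2187 + 7·729 + 11·243 + 18·81 + 29·27 + 47·9 + 76·3 + 123·1 = 177003.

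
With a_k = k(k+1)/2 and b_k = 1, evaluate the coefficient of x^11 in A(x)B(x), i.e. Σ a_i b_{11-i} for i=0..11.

286

Write out a_i and b_{11-i} for i = 0,…,11 and sum the products.
Σ = 0·1 + 1·1 + 3·1 + 6·1 + 10·1 + 15·1 + 21·1 + 28·1 + 36·1 + 45·1 + 55·1 + 66·1 = 286.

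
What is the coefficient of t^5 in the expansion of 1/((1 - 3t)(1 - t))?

The denominator gives the recurrence a_n = 4a_(n−1) − 3a_(n−2) for n ≥ 2; the numerator fixes a_0 = 1, a_1 = 4.
Iterating: 1, 4, 13, 40, 121, 364, so a_5 = 364.

364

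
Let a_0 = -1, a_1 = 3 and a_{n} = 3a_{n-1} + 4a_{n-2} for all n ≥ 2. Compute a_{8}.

26213

The ordinary generating function has denominator 1 - 3t - 4t^2.
Iterating the recurrence: a_0,…,a_{8} = -1, 3, 5, 27, 101, 411, 1637, 6555, 26213.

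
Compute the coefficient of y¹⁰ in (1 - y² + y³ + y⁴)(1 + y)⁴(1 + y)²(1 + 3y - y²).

(1 - y² + y³ + y⁴) has coefficients 1,0,-1,1,1 for degrees 0…4.
(1 + y)⁴ has coefficients 1,4,6,4,1,0,0,0,0,0,0 for degrees 0…10.
Multiplying by (1 + y)² gives running coefficients 1,6,15,20,15,6,1,0,0,0,0 for degrees 0…10.
Finally multiplying by (1 + 3y - y²), the product of all factors after the first has coefficients 1,9,32,59,60,31,4,-3,-1,0,0 for degrees 0…10.
[y¹⁰] = 1·0 − 1·(-1) + 1·(-3) + 1·4 = 2.

2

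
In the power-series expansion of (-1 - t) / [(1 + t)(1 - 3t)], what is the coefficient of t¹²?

The denominator gives the recurrence a_n = 2a_(n−1) + 3a_(n−2) for n ≥ 3; the numerator fixes a_0 = -1, a_1 = -3, a_2 = -9.
Iterating: -1, -3, -9, -27, -81, -243, -729, -2187, -6561, -19683, -59049, -177147, -531441, so a_12 = -531441.

-531441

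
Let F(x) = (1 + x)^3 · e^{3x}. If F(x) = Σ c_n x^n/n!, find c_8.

The EGF product rule gives c_8 = Σ_{k_1+k_2=8} C(8; k_1,k_2) · ∏ g_i(k_i), where (1+x)^3 gives the falling factorial (3)_k; e^{3x} gives (3)^k.
g_1(k) for k = 0…8: 1, 3, 6, 6, 0, 0, 0, 0, 0.
g_2(k) for k = 0…8: 1, 3, 9, 27, 81, 243, 729, 2187, 6561.
c_8 = Σ_k C(8,k)·g_1(k)·g_2(8−k) = 1·1·6561 + 8·3·2187 + 28·6·729 + 56·6·243 = 6561 + 52488 + 122472 + 81648 = 263169.

263169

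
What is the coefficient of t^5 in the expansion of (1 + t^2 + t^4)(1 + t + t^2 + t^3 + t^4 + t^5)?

(1 + t^2 + t^4) has coefficients 1,0,1,0,1 for degrees 0…4.
(1 + t + t^2 + t^3 + t^4 + t^5) has coefficients 1,1,1,1,1,1 for degrees 0…5.
[t^5] = 1·1 + 1·1 + 1·1 = 3.

3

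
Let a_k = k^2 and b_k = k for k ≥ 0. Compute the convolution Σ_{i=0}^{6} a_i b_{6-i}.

105

The convolution is the x^6 coefficient of A(x)B(x).
Σ = 0·6 + 1·5 + 4·4 + 9·3 + 16·2 + 25·1 + 36·0 = 105.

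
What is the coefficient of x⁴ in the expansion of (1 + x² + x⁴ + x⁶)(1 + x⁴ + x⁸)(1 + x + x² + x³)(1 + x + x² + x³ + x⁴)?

(1 + x² + x⁴ + x⁶) has coefficients 1,0,1,0,1 for degrees 0…4.
(1 + x⁴ + x⁸) has coefficients 1,0,0,0,1 for degrees 0…4.
Multiplying by (1 + x + x² + x³) gives running coefficients 1,1,1,1,1 for degrees 0…4.
Finally multiplying by (1 + x + x² + x³ + x⁴), the product of all factors after the first has coefficients 1,2,3,4,5 for degrees 0…4.
[x⁴] = 1·5 + 1·3 + 1·1 = 9.

9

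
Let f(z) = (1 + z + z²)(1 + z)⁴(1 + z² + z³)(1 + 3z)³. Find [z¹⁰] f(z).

(1 + z + z²) has coefficients 1,1,1 for degrees 0…2.
(1 + z)⁴ has coefficients 1,4,6,4,1,0,0,0,0,0,0 for degrees 0…10.
Multiplying by (1 + z² + z³) gives running coefficients 1,4,7,9,11,10,5,1,0,0,0 for degrees 0…10.
Finally multiplying by (1 + 3z)³, the product of all factors after the first has coefficients 1,13,70,207,389,541,635,613,414,162,27 for degrees 0…10.
[z¹⁰] = 1·27 + 1·162 + 1·414 = 603.

603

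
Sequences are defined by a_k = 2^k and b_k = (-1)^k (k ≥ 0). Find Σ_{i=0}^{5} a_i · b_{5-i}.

21

This is [x^5] in the product of the two ordinary generating functions.
Σ = 1·(-1) + 2·1 + 4·(-1) + 8·1 + 16·(-1) + 32·1 = 21.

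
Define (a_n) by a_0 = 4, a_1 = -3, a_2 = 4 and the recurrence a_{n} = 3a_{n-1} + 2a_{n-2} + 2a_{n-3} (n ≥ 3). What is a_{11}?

The ordinary generating function has denominator 1 - 3t - 2t^2 - 2t^3.
Iterating the recurrence: a_0,…,a_{11} = 4, -3, 4, 14, 44, 168, 620, 2284, 8428, 31092, 114700, 423140.

423140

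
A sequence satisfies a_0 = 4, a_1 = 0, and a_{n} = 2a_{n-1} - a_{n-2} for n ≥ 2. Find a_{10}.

The ordinary generating function has denominator 1 - 2x + x^2.
Iterating the recurrence: a_0,…,a_{10} = 4, 0, -4, -8, -12, -16, -20, -24, -28, -32, -36.

-36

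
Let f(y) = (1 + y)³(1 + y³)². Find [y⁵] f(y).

6

(1 + y)³ has coefficients 1,3,3,1 for degrees 0…3.
(1 + y³)² has coefficients 1,0,0,2,0,0 for degrees 0…5.
[y⁵] = 1·0 + 3·0 + 3·2 + 1·0 = 6.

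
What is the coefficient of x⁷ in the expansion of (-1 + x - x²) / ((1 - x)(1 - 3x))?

-2551

The denominator gives the recurrence a_n = 4a_(n−1) − 3a_(n−2) for n ≥ 3; the numerator fixes a_0 = -1, a_1 = -3, a_2 = -10.
Iterating: -1, -3, -10, -31, -94, -283, -850, -2551, so a_7 = -2551.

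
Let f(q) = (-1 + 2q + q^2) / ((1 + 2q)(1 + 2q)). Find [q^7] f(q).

The denominator gives the recurrence a_n = −4a_(n−1) − 4a_(n−2) for n ≥ 3; the numerator fixes a_0 = -1, a_1 = 6, a_2 = -19.
Iterating: -1, 6, -19, 52, -132, 320, -752, 1728, so a_7 = 1728.

1728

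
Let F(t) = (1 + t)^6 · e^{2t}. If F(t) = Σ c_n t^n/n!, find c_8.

1081600

The EGF product rule gives c_8 = Σ_{k_1+k_2=8} C(8; k_1,k_2) · ∏ g_i(k_i), where (1+t)^6 gives the falling factorial (6)_k; e^{2t} gives (2)^k.
g_1(k) for k = 0…8: 1, 6, 30, 120, 360, 720, 720, 0, 0.
g_2(k) for k = 0…8: 1, 2, 4, 8, 16, 32, 64, 128, 256.
c_8 = Σ_k C(8,k)·g_1(k)·g_2(8−k) = 1·1·256 + 8·6·128 + 28·30·64 + 56·120·32 + 70·360·16 + 56·720·8 + 28·720·4 = 256 + 6144 + 53760 + 215040 + 403200 + 322560 + 80640 = 1081600.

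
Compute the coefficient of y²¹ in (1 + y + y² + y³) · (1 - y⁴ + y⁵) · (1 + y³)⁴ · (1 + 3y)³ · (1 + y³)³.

764

(1 + y + y² + y³) has coefficients 1,1,1,1 for degrees 0…3.
(1 - y⁴ + y⁵) has coefficients 1,0,0,0,-1,1,0,0,0,0,0,0,0,0,0,0,0,0,0,0,0,0 for degrees 0…21.
Multiplying by (1 + y³)⁴ gives running coefficients 1,0,0,4,-1,1,6,-4,4,4,-6,6,1,-4,4,0,-1,1,0,0,0,0 for degrees 0…21.
Multiplying by (1 + 3y)³ gives running coefficients 1,9,27,31,35,100,96,50,157,94,30,168,1,5,157,-45,-1,100,-18,0,27,0 for degrees 0…21.
Finally multiplying by (1 + y³)³, the product of all factors after the first has coefficients 1,9,27,34,62,181,192,182,538,476,294,966,602,280,1232,336,154,1232,-56,42,966,-188 for degrees 0…21.
[y²¹] = 1·(-188) + 1·966 + 1·42 + 1·(-56) = 764.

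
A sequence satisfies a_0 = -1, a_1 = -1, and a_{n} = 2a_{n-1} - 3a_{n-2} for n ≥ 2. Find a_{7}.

The ordinary generating function has denominator 1 - 2y + 3y^2.
Iterating the recurrence: a_0,…,a_{7} = -1, -1, 1, 5, 7, -1, -23, -43.

-43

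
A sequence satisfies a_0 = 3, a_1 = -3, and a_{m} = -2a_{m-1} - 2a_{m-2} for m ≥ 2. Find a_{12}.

-192

The ordinary generating function has denominator 1 + 2z + 2z^2.
Iterating the recurrence: a_0,…,a_{12} = 3, -3, 0, 6, -12, 12, 0, -24, 48, -48, 0, 96, -192.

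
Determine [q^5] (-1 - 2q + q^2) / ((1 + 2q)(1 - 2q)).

The denominator gives the recurrence a_n = 4a_(n−2) for n ≥ 3; the numerator fixes a_0 = -1, a_1 = -2, a_2 = -3.
Iterating: -1, -2, -3, -8, -12, -32, so a_5 = -32.

-32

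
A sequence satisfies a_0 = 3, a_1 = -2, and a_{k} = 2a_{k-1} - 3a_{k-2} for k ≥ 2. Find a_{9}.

-650

The ordinary generating function has denominator 1 - 2t + 3t^2.
Iterating the recurrence: a_0,…,a_{9} = 3, -2, -13, -20, -1, 58, 119, 64, -229, -650.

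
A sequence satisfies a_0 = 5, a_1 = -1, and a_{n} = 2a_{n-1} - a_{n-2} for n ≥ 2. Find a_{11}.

The ordinary generating function has denominator 1 - 2y + y^2.
Iterating the recurrence: a_0,…,a_{11} = 5, -1, -7, -13, -19, -25, -31, -37, -43, -49, -55, -61.

-61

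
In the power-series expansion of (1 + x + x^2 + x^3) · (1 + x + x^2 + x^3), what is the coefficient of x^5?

(1 + x + x^2 + x^3) has coefficients 1,1,1,1 for degrees 0…3.
(1 + x + x^2 + x^3) has coefficients 1,1,1,1,0,0 for degrees 0…5.
[x^5] = 1·0 + 1·0 + 1·1 + 1·1 = 2.

2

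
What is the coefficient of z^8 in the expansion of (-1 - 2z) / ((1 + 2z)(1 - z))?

-1

Partial fractions give a closed form: a_n = (-1)·1^n.
At n = 8: a_8 = -1.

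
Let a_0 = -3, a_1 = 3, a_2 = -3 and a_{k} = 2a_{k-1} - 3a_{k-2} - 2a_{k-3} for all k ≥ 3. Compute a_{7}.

The ordinary generating function has denominator 1 - 2q + 3q^2 + 2q^3.
Iterating the recurrence: a_0,…,a_{7} = -3, 3, -3, -9, -15, 3, 69, 159.

159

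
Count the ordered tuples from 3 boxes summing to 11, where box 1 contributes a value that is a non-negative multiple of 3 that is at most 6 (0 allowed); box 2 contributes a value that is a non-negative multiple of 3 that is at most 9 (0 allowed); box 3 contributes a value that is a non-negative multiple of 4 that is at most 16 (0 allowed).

The generating function for the choices is (1 + x^3 + x^6)·(1 + x^3 + x^6 + x^9)·(1 + x^4 + x^8 + x^12 + x^16); the count is [x^11].
(1 + x^3 + x^6) has coefficients 1,0,0,1,0,0,1 for degrees 0…6.
(1 + x^3 + x^6 + x^9) has coefficients 1,0,0,1,0,0,1,0,0,1,0,0 for degrees 0…11.
Finally multiplying by (1 + x^4 + x^8 + x^12 + x^16), the product of all factors after the first has coefficients 1,0,0,1,1,0,1,1,1,1,1,1 for degrees 0…11.
[x^11] = 1·1 + 1·1 + 1·0 = 2.

2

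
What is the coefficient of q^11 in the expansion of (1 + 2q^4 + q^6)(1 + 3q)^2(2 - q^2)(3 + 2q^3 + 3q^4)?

-2

(1 + 2q^4 + q^6) has coefficients 1,0,0,0,2,0,1 for degrees 0…6.
(1 + 3q)^2 has coefficients 1,6,9,0,0,0,0,0,0,0,0,0 for degrees 0…11.
Multiplying by (2 - q^2) gives running coefficients 2,12,17,-6,-9,0,0,0,0,0,0,0 for degrees 0…11.
Finally multiplying by (3 + 2q^3 + 3q^4), the product of all factors after the first has coefficients 6,36,51,-14,3,70,39,-36,-27,0,0,0 for degrees 0…11.
[q^11] = 1·0 + 2·(-36) + 1·70 = -2.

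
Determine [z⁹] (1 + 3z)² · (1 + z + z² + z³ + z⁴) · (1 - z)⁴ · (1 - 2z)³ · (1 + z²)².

-721

(1 + 3z)² has coefficients 1,6,9 for degrees 0…2.
(1 + z + z² + z³ + z⁴) has coefficients 1,1,1,1,1,0,0,0,0,0 for degrees 0…9.
Multiplying by (1 - z)⁴ gives running coefficients 1,-3,3,-1,0,-1,3,-3,1,0 for degrees 0…9.
Multiplying by (1 - 2z)³ gives running coefficients 1,-9,33,-63,66,-37,17,-33,63,-66 for degrees 0…9.
Finally multiplying by (1 + z²)², the product of all factors after the first has coefficients 1,-9,35,-81,133,-172,182,-170,163,-169 for degrees 0…9.
[z⁹] = 1·(-169) + 6·163 + 9·(-170) = -721.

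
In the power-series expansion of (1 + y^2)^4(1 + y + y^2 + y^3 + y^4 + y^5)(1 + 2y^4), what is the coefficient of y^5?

13

(1 + y^2)^4 has coefficients 1,0,4,0,6,0 for degrees 0…5.
(1 + y + y^2 + y^3 + y^4 + y^5) has coefficients 1,1,1,1,1,1 for degrees 0…5.
Finally multiplying by (1 + 2y^4), the product of all factors after the first has coefficients 1,1,1,1,3,3 for degrees 0…5.
[y^5] = 1·3 + 4·1 + 6·1 = 13.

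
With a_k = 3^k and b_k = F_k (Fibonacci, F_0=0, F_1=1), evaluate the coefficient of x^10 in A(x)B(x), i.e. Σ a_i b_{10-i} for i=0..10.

35365

This is [x^10] in the product of the two ordinary generating functions.
Σ = 1·55 + 3·34 + 9·21 + 27·13 + 81·8 + 243·5 + 729·3 + 2187·2 + 6561·1 + 19683·1 + 59049·0 = 35365.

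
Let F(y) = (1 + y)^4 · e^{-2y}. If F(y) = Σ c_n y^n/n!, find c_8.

1536

The EGF product rule gives c_8 = Σ_{k_1+k_2=8} C(8; k_1,k_2) · ∏ g_i(k_i), where (1+y)^4 gives the falling factorial (4)_k; e^{-2y} gives (-2)^k.
g_1(k) for k = 0…8: 1, 4, 12, 24, 24, 0, 0, 0, 0.
g_2(k) for k = 0…8: 1, -2, 4, -8, 16, -32, 64, -128, 256.
c_8 = Σ_k C(8,k)·g_1(k)·g_2(8−k) = 1·1·256 + 8·4·(-128) + 28·12·64 + 56·24·(-32) + 70·24·16 = 256 − 4096 + 21504 − 43008 + 26880 = 1536.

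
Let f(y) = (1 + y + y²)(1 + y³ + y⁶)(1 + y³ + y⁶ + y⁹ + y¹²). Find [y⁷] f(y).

3

(1 + y + y²) has coefficients 1,1,1 for degrees 0…2.
(1 + y³ + y⁶) has coefficients 1,0,0,1,0,0,1,0 for degrees 0…7.
Finally multiplying by (1 + y³ + y⁶ + y⁹ + y¹²), the product of all factors after the first has coefficients 1,0,0,2,0,0,3,0 for degrees 0…7.
[y⁷] = 1·0 + 1·3 + 1·0 = 3.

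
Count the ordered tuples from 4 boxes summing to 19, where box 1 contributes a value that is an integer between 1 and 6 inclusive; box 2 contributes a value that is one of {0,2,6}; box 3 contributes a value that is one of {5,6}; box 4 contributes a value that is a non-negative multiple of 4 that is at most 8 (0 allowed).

6

The generating function for the choices is (t + t^2 + t^3 + t^4 + t^5 + t^6)·(1 + t^2 + t^6)·(t^5 + t^6)·(1 + t^4 + t^8); the count is [t^19].
(t + t^2 + t^3 + t^4 + t^5 + t^6) has coefficients 0,1,1,1,1,1,1 for degrees 0…6.
(1 + t^2 + t^6) has coefficients 1,0,1,0,0,0,1,0,0,0,0,0,0,0,0,0,0,0,0,0 for degrees 0…19.
Multiplying by (t^5 + t^6) gives running coefficients 0,0,0,0,0,1,1,1,1,0,0,1,1,0,0,0,0,0,0,0 for degrees 0…19.
Finally multiplying by (1 + t^4 + t^8), the product of all factors after the first has coefficients 0,0,0,0,0,1,1,1,1,1,1,2,2,1,1,2,2,0,0,1 for degrees 0…19.
[t^19] = 1·0 + 1·0 + 1·2 + 1·2 + 1·1 + 1·1 = 6.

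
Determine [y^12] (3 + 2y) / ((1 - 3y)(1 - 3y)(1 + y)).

The denominator gives the recurrence a_n = 5a_(n−1) − 3a_(n−2) − 9a_(n−3) for n ≥ 3; the numerator fixes a_0 = 3, a_1 = 17, a_2 = 76.
Iterating: 3, 17, 76, 302, 1129, 4055, 14170, 48524, 163615, 544973, 1797304, 5879066, 19098661, so a_12 = 19098661.

19098661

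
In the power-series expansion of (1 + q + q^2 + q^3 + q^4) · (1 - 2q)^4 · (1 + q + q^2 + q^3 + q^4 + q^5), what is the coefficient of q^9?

9

(1 + q + q^2 + q^3 + q^4) has coefficients 1,1,1,1,1 for degrees 0…4.
(1 - 2q)^4 has coefficients 1,-8,24,-32,16,0,0,0,0,0 for degrees 0…9.
Finally multiplying by (1 + q + q^2 + q^3 + q^4 + q^5), the product of all factors after the first has coefficients 1,-7,17,-15,1,1,0,8,-16,16 for degrees 0…9.
[q^9] = 1·16 + 1·(-16) + 1·8 + 1·0 + 1·1 = 9.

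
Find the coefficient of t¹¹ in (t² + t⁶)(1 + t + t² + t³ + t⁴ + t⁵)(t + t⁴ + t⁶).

(t² + t⁶) has coefficients 0,0,1,0,0,0,1 for degrees 0…6.
(1 + t + t² + t³ + t⁴ + t⁵) has coefficients 1,1,1,1,1,1,0,0,0,0,0,0 for degrees 0…11.
Finally multiplying by (t + t⁴ + t⁶), the product of all factors after the first has coefficients 0,1,1,1,2,2,3,2,2,2,1,1 for degrees 0…11.
[t¹¹] = 1·2 + 1·2 = 4.

4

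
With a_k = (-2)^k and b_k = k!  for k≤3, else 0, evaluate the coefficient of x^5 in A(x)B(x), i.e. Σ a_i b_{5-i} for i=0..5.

This is [x^5] in the product of the two ordinary generating functions.
Σ = 1·0 − 2·0 + 4·6 − 8·2 + 16·1 − 32·1 = -8.

-8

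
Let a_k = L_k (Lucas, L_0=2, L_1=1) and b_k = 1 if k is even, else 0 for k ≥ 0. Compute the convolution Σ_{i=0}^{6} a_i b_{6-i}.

This is [x^6] in the product of the two ordinary generating functions.
Σ = 2·1 + 1·0 + 3·1 + 4·0 + 7·1 + 11·0 + 18·1 = 30.

30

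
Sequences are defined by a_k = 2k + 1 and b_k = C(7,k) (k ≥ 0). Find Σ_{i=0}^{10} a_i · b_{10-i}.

1792

This is [x^10] in the product of the two ordinary generating functions.
Σ = 1·0 + 3·0 + 5·0 + 7·1 + 9·7 + 11·21 + 13·35 + 15·35 + 17·21 + 19·7 + 21·1 = 1792.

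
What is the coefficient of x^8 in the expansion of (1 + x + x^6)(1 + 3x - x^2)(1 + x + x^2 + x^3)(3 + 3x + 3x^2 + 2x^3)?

23

(1 + x + x^6) has coefficients 1,1,0,0,0,0,1 for degrees 0…6.
(1 + 3x - x^2) has coefficients 1,3,-1,0,0,0,0,0,0 for degrees 0…8.
Multiplying by (1 + x + x^2 + x^3) gives running coefficients 1,4,3,3,2,-1,0,0,0 for degrees 0…8.
Finally multiplying by (3 + 3x + 3x^2 + 2x^3), the product of all factors after the first has coefficients 3,15,24,32,32,18,9,1,-2 for degrees 0…8.
[x^8] = 1·(-2) + 1·1 + 1·24 = 23.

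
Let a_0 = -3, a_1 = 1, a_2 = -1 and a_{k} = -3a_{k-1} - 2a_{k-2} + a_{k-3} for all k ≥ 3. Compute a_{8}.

The ordinary generating function has denominator 1 + 3q + 2q^2 - q^3.
Iterating the recurrence: a_0,…,a_{8} = -3, 1, -1, -2, 9, -24, 52, -99, 169.

169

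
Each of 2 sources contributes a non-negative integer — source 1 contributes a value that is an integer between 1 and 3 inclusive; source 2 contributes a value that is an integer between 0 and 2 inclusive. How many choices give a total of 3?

The generating function for the choices is (x + x² + x³)·(1 + x + x²); the count is [x³].
(x + x² + x³) has coefficients 0,1,1,1 for degrees 0…3.
(1 + x + x²) has coefficients 1,1,1,0 for degrees 0…3.
[x³] = 1·1 + 1·1 + 1·1 = 3.

3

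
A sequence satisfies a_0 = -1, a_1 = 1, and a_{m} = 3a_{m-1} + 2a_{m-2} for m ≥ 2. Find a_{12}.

The ordinary generating function has denominator 1 - 3y - 2y^2.
Iterating the recurrence: a_0,…,a_{12} = -1, 1, 1, 5, 17, 61, 217, 773, 2753, 9805, 34921, 124373, 442961.

442961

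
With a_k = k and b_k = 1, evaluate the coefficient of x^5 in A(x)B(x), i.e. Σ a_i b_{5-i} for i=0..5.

Write out a_i and b_{5-i} for i = 0,…,5 and sum the products.
Σ = 0·1 + 1·1 + 2·1 + 3·1 + 4·1 + 5·1 = 15.

15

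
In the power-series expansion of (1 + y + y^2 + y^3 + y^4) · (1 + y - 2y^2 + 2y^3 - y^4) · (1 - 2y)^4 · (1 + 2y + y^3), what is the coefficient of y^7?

(1 + y + y^2 + y^3 + y^4) has coefficients 1,1,1,1,1 for degrees 0…4.
(1 + y - 2y^2 + 2y^3 - y^4) has coefficients 1,1,-2,2,-1,0,0,0 for degrees 0…7.
Multiplying by (1 - 2y)^4 gives running coefficients 1,-7,14,10,-81,136,-120,64 for degrees 0…7.
Finally multiplying by (1 + 2y + y^3), the product of all factors after the first has coefficients 1,-5,0,39,-68,-12,162,-257 for degrees 0…7.
[y^7] = 1·(-257) + 1·162 + 1·(-12) + 1·(-68) + 1·39 = -136.

-136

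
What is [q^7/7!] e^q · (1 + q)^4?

1961

The EGF product rule gives c_7 = Σ_{k_1+k_2=7} C(7; k_1,k_2) · ∏ g_i(k_i), where e^q gives (1)^k; (1+q)^4 gives the falling factorial (4)_k.
g_1(k) for k = 0…7: 1, 1, 1, 1, 1, 1, 1, 1.
g_2(k) for k = 0…7: 1, 4, 12, 24, 24, 0, 0, 0.
c_7 = Σ_k C(7,k)·g_1(k)·g_2(7−k) = 35·1·24 + 35·1·24 + 21·1·12 + 7·1·4 + 1·1·1 = 840 + 840 + 252 + 28 + 1 = 1961.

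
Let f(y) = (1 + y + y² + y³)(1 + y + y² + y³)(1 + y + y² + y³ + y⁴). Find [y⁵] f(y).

(1 + y + y² + y³) has coefficients 1,1,1,1 for degrees 0…3.
(1 + y + y² + y³) has coefficients 1,1,1,1,0,0 for degrees 0…5.
Finally multiplying by (1 + y + y² + y³ + y⁴), the product of all factors after the first has coefficients 1,2,3,4,4,3 for degrees 0…5.
[y⁵] = 1·3 + 1·4 + 1·4 + 1·3 = 14.

14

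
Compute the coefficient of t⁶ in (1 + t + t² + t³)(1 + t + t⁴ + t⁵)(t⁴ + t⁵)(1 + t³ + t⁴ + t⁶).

(1 + t + t² + t³) has coefficients 1,1,1,1 for degrees 0…3.
(1 + t + t⁴ + t⁵) has coefficients 1,1,0,0,1,1,0 for degrees 0…6.
Multiplying by (t⁴ + t⁵) gives running coefficients 0,0,0,0,1,2,1 for degrees 0…6.
Finally multiplying by (1 + t³ + t⁴ + t⁶), the product of all factors after the first has coefficients 0,0,0,0,1,2,1 for degrees 0…6.
[t⁶] = 1·1 + 1·2 + 1·1 + 1·0 = 4.

4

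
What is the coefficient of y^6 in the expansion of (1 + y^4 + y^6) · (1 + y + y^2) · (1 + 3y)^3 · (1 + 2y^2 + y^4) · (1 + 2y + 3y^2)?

(1 + y^4 + y^6) has coefficients 1,0,0,0,1,0,1 for degrees 0…6.
(1 + y + y^2) has coefficients 1,1,1,0,0,0,0 for degrees 0…6.
Multiplying by (1 + 3y)^3 gives running coefficients 1,10,37,63,54,27,0 for degrees 0…6.
Multiplying by (1 + 2y^2 + y^4) gives running coefficients 1,10,39,83,129,163,145 for degrees 0…6.
Finally multiplying by (1 + 2y + 3y^2), the product of all factors after the first has coefficients 1,12,62,191,412,670,858 for degrees 0…6.
[y^6] = 1·858 + 1·62 + 1·1 = 921.

921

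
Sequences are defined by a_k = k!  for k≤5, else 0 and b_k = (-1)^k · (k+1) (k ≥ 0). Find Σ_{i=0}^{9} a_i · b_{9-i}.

This is [x^9] in the product of the two ordinary generating functions.
Σ = 1·(-10) + 1·9 + 2·(-8) + 6·7 + 24·(-6) + 120·5 + 0·(-4) + 0·3 + 0·(-2) + 0·1 = 481.

481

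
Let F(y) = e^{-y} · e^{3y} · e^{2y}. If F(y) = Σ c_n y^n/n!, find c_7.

16384

The EGF product rule gives c_7 = Σ_{k_1+k_2+k_3=7} C(7; k_1,k_2,k_3) · ∏ g_i(k_i), where e^{-y} gives (-1)^k; e^{3y} gives (3)^k; e^{2y} gives (2)^k.
g_1(k) for k = 0…7: 1, -1, 1, -1, 1, -1, 1, -1.
g_2(k) for k = 0…7: 1, 3, 9, 27, 81, 243, 729, 2187.
g_3(k) for k = 0…7: 1, 2, 4, 8, 16, 32, 64, 128.
First combine the last two factors: h(k) = Σ_j C(k,j)·g_2(j)·g_3(k−j) for k = 0…7: 1, 5, 25, 125, 625, 3125, 15625, 78125.
c_7 = Σ_k C(7,k)·g_1(k)·h(7−k) = 1·1·78125 + 7·(-1)·15625 + 21·1·3125 + 35·(-1)·625 + 35·1·125 + 21·(-1)·25 + 7·1·5 + 1·(-1)·1 = 78125 − 109375 + 65625 − 21875 + 4375 − 525 + 35 − 1 = 16384.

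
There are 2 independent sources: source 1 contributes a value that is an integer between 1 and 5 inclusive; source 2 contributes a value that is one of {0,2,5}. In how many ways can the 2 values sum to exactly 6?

2

The generating function for the choices is (x + x² + x³ + x⁴ + x⁵)·(1 + x² + x⁵); the count is [x⁶].
(x + x² + x³ + x⁴ + x⁵) has coefficients 0,1,1,1,1,1 for degrees 0…5.
(1 + x² + x⁵) has coefficients 1,0,1,0,0,1,0 for degrees 0…6.
[x⁶] = 1·1 + 1·0 + 1·0 + 1·1 + 1·0 = 2.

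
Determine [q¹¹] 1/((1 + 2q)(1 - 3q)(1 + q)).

78078

Partial fractions give a closed form: a_n = (4/5)·(-2)^n + (9/20)·3^n + (-1/4)·(-1)^n.
At n = 11: a_11 = 78078.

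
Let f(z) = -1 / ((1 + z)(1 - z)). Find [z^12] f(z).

-1

Partial fractions give a closed form: a_n = (-1/2)·(-1)^n + (-1/2)·1^n.
At n = 12: a_12 = -1.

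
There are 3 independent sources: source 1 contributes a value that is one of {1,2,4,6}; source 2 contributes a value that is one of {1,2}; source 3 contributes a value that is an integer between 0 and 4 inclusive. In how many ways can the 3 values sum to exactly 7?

The generating function for the choices is (t + t² + t⁴ + t⁶)·(t + t²)·(1 + t + t² + t³ + t⁴); the count is [t⁷].
(t + t² + t⁴ + t⁶) has coefficients 0,1,1,0,1,0,1 for degrees 0…6.
(t + t²) has coefficients 0,1,1,0,0,0,0,0 for degrees 0…7.
Finally multiplying by (1 + t + t² + t³ + t⁴), the product of all factors after the first has coefficients 0,1,2,2,2,2,1,0 for degrees 0…7.
[t⁷] = 1·1 + 1·2 + 1·2 + 1·1 = 6.

6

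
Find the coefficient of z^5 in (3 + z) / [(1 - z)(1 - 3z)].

1213

Partial fractions give a closed form: a_n = (-2)·1^n + (5)·3^n.
At n = 5: a_5 = 1213.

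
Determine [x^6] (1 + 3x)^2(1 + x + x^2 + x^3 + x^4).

(1 + 3x)^2 has coefficients 1,6,9 for degrees 0…2.
(1 + x + x^2 + x^3 + x^4) has coefficients 1,1,1,1,1,0,0 for degrees 0…6.
[x^6] = 1·0 + 6·0 + 9·1 = 9.

9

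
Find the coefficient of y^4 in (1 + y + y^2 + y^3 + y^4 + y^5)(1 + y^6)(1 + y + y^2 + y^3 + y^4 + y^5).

5

(1 + y + y^2 + y^3 + y^4 + y^5) has coefficients 1,1,1,1,1 for degrees 0…4.
(1 + y^6) has coefficients 1,0,0,0,0 for degrees 0…4.
Finally multiplying by (1 + y + y^2 + y^3 + y^4 + y^5), the product of all factors after the first has coefficients 1,1,1,1,1 for degrees 0…4.
[y^4] = 1·1 + 1·1 + 1·1 + 1·1 + 1·1 = 5.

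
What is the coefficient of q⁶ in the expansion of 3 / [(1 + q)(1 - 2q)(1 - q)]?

255

The denominator gives the recurrence a_n = 2a_(n−1) + a_(n−2) − 2a_(n−3) for n ≥ 3; the numerator fixes a_0 = 3, a_1 = 6, a_2 = 15.
Iterating: 3, 6, 15, 30, 63, 126, 255, so a_6 = 255.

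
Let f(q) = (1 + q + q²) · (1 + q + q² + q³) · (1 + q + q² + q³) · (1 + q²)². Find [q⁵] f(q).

(1 + q + q²) has coefficients 1,1,1 for degrees 0…2.
(1 + q + q² + q³) has coefficients 1,1,1,1,0,0 for degrees 0…5.
Multiplying by (1 + q + q² + q³) gives running coefficients 1,2,3,4,3,2 for degrees 0…5.
Finally multiplying by (1 + q²)², the product of all factors after the first has coefficients 1,2,5,8,10,12 for degrees 0…5.
[q⁵] = 1·12 + 1·10 + 1·8 = 30.

30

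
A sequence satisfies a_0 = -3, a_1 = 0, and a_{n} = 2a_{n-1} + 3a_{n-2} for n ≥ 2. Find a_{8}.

The ordinary generating function has denominator 1 - 2x - 3x^2.
Iterating the recurrence: a_0,…,a_{8} = -3, 0, -9, -18, -63, -180, -549, -1638, -4923.

-4923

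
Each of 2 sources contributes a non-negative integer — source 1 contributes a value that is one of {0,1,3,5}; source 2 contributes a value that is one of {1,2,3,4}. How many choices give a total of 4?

The generating function for the choices is (1 + y + y^3 + y^5)·(y + y^2 + y^3 + y^4); the count is [y^4].
(1 + y + y^3 + y^5) has coefficients 1,1,0,1,0 for degrees 0…4.
(y + y^2 + y^3 + y^4) has coefficients 0,1,1,1,1 for degrees 0…4.
[y^4] = 1·1 + 1·1 + 1·1 = 3.

3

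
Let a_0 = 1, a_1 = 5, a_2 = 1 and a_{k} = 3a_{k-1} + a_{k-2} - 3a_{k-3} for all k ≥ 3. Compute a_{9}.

5

The ordinary generating function has denominator 1 - 3t - t^2 + 3t^3.
Iterating the recurrence: a_0,…,a_{9} = 1, 5, 1, 5, 1, 5, 1, 5, 1, 5.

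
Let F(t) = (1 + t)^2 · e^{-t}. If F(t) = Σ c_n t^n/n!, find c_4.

5

The EGF product rule gives c_4 = Σ_{k_1+k_2=4} C(4; k_1,k_2) · ∏ g_i(k_i), where (1+t)^2 gives the falling factorial (2)_k; e^{-t} gives (-1)^k.
g_1(k) for k = 0…4: 1, 2, 2, 0, 0.
g_2(k) for k = 0…4: 1, -1, 1, -1, 1.
c_4 = Σ_k C(4,k)·g_1(k)·g_2(4−k) = 1·1·1 + 4·2·(-1) + 6·2·1 = 1 − 8 + 12 = 5.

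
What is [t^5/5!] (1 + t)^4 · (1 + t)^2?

The EGF product rule gives c_5 = Σ_{k_1+k_2=5} C(5; k_1,k_2) · ∏ g_i(k_i), where (1+t)^4 gives the falling factorial (4)_k; (1+t)^2 gives the falling factorial (2)_k.
g_1(k) for k = 0…5: 1, 4, 12, 24, 24, 0.
g_2(k) for k = 0…5: 1, 2, 2, 0, 0, 0.
c_5 = Σ_k C(5,k)·g_1(k)·g_2(5−k) = 10·24·2 + 5·24·2 = 480 + 240 = 720.

720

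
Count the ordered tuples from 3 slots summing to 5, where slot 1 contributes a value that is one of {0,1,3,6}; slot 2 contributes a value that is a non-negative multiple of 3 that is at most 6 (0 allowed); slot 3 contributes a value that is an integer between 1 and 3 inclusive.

The generating function for the choices is (1 + y + y³ + y⁶)·(1 + y³ + y⁶)·(y + y² + y³); the count is [y⁵].
(1 + y + y³ + y⁶) has coefficients 1,1,0,1,0,0 for degrees 0…5.
(1 + y³ + y⁶) has coefficients 1,0,0,1,0,0 for degrees 0…5.
Finally multiplying by (y + y² + y³), the product of all factors after the first has coefficients 0,1,1,1,1,1 for degrees 0…5.
[y⁵] = 1·1 + 1·1 + 1·1 = 3.

3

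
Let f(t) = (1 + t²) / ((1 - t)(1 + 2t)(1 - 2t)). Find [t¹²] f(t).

Partial fractions give a closed form: a_n = (-2/3)·1^n + (5/12)·(-2)^n + (5/4)·2^n.
At n = 12: a_12 = 6826.

6826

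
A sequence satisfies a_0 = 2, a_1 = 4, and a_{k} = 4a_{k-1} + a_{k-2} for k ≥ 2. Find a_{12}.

33385282

The ordinary generating function has denominator 1 - 4z - z^2.
Iterating the recurrence: a_0,…,a_{12} = 2, 4, 18, 76, 322, 1364, 5778, 24476, 103682, 439204, 1860498, 7881196, 33385282.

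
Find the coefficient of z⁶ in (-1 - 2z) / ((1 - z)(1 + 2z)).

Partial fractions give a closed form: a_n = (-1)·1^n.
At n = 6: a_6 = -1.

-1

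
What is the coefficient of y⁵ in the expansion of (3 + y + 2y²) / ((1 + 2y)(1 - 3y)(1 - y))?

751

Partial fractions give a closed form: a_n = (4/5)·(-2)^n + (16/5)·3^n + (-1)·1^n.
At n = 5: a_5 = 751.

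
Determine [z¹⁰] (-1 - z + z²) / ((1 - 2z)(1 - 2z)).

-14080

The denominator gives the recurrence a_n = 4a_(n−1) − 4a_(n−2) for n ≥ 3; the numerator fixes a_0 = -1, a_1 = -5, a_2 = -15.
Iterating: -1, -5, -15, -40, -100, -240, -560, -1280, -2880, -6400, -14080, so a_10 = -14080.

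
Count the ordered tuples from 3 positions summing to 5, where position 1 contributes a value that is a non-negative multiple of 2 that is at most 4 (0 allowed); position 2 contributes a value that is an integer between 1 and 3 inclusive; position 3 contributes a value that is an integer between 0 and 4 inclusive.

7

The generating function for the choices is (1 + t² + t⁴)·(t + t² + t³)·(1 + t + t² + t³ + t⁴); the count is [t⁵].
(1 + t² + t⁴) has coefficients 1,0,1,0,1 for degrees 0…4.
(t + t² + t³) has coefficients 0,1,1,1,0,0 for degrees 0…5.
Finally multiplying by (1 + t + t² + t³ + t⁴), the product of all factors after the first has coefficients 0,1,2,3,3,3 for degrees 0…5.
[t⁵] = 1·3 + 1·3 + 1·1 = 7.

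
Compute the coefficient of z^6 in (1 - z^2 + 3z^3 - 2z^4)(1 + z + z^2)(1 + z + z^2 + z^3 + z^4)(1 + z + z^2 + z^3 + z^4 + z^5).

(1 - z^2 + 3z^3 - 2z^4) has coefficients 1,0,-1,3,-2 for degrees 0…4.
(1 + z + z^2) has coefficients 1,1,1,0,0,0,0 for degrees 0…6.
Multiplying by (1 + z + z^2 + z^3 + z^4) gives running coefficients 1,2,3,3,3,2,1 for degrees 0…6.
Finally multiplying by (1 + z + z^2 + z^3 + z^4 + z^5), the product of all factors after the first has coefficients 1,3,6,9,12,14,14 for degrees 0…6.
[z^6] = 1·14 − 1·12 + 3·9 − 2·6 = 17.

17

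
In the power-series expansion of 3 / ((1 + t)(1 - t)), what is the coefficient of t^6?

The denominator gives the recurrence a_n = a_(n−2) for n ≥ 2; the numerator fixes a_0 = 3, a_1 = 0.
Iterating: 3, 0, 3, 0, 3, 0, 3, so a_6 = 3.

3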